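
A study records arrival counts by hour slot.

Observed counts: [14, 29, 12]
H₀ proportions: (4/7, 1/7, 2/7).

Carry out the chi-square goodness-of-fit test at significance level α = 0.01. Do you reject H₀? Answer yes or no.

reject H₀: yes

n = 55; E_i = n·p_i = [31.43, 7.86, 15.71]
χ² = (14−31.43)²/31.43 + (29−7.86)²/7.86 + (12−15.71)²/15.71 = 67.4364
df = 2
p-value (upper-tail) = 0.00000
At α=0.01: p < α → reject H₀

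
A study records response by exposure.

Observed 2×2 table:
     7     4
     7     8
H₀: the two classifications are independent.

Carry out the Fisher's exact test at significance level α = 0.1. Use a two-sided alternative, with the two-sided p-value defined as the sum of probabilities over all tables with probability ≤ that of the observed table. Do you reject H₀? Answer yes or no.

Margins: r₁=11, r₂=15, c₁=14, c₂=12, n=26
p_obs = C(11,7)·C(15,7)/C(26,14); sum pmf over tables with pmf ≤ p_obs
p-value (two-sided) = 0.45274
At α=0.1: p ≥ α → fail to reject H₀

reject H₀: no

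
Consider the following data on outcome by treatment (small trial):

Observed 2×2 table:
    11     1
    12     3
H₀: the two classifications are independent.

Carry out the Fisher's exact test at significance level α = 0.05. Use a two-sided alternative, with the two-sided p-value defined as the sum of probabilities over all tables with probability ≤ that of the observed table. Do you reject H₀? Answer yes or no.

reject H₀: no

Margins: r₁=12, r₂=15, c₁=23, c₂=4, n=27
p_obs = C(12,11)·C(15,12)/C(27,23); sum pmf over tables with pmf ≤ p_obs
p-value (two-sided) = 0.60513
At α=0.05: p ≥ α → fail to reject H₀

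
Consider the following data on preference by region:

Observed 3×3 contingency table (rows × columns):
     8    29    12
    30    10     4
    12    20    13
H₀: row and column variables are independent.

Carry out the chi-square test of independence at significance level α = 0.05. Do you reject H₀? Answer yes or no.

reject H₀: yes

Row totals [49, 44, 45], col totals [50, 59, 29], n=138
χ² = (8−17.75)²/17.75 + (29−20.95)²/20.95 + (12−10.30)²/10.30 + (30−15.94)²/15.94 + (10−18.81)²/18.81 + (4−9.25)²/9.25 + (12−16.30)²/16.30 + (20−19.24)²/19.24 + (13−9.46)²/9.46 = 30.7291
df = 4
p-value (upper-tail) = 0.00000
At α=0.05: p < α → reject H₀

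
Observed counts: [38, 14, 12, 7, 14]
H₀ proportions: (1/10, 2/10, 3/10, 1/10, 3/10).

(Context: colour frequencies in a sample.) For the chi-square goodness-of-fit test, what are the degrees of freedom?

df = k − 1 = 5 − 1 = 4

degrees of freedom = 4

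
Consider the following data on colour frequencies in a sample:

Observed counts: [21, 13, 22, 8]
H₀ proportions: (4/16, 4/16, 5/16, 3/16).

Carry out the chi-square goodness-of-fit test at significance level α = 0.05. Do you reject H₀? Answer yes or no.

n = 64; E_i = n·p_i = [16.00, 16.00, 20.00, 12.00]
χ² = (21−16.00)²/16.00 + (13−16.00)²/16.00 + (22−20.00)²/20.00 + (8−12.00)²/12.00 = 3.6583
df = 3
p-value (upper-tail) = 0.30080
At α=0.05: p ≥ α → fail to reject H₀

reject H₀: no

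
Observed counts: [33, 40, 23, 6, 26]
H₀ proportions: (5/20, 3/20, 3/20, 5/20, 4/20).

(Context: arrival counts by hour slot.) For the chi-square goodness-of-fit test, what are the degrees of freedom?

degrees of freedom = 4

df = k − 1 = 5 − 1 = 4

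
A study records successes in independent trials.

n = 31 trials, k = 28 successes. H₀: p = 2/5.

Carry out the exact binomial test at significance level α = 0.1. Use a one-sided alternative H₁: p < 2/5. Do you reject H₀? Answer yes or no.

reject H₀: no

Exact binomial: n=31, k=28, p₀=2/5=0.4000
P(X≤28) from Σ C(n,i)·p₀^i·(1−p₀)^(n−i)
p-value (one-sided, H₁ less) = 1.00000
At α=0.1: p ≥ α → fail to reject H₀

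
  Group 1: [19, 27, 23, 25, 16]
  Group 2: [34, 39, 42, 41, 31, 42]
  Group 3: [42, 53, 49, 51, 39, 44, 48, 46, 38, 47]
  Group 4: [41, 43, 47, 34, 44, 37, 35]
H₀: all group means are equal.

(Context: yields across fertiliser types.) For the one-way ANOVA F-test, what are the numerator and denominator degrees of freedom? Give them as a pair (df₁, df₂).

k = 4 groups, N = 28 total
df = (k−1, N−k) = (4−1, 28−4) = (3, 24)

degrees of freedom = [3, 24]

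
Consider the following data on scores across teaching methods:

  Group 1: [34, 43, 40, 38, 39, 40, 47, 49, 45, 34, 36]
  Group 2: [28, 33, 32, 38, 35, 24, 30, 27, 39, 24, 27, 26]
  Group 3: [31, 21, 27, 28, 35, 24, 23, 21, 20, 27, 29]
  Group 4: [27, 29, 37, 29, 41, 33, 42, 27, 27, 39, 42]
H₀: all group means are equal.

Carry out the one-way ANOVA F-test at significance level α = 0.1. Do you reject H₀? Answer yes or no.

reject H₀: yes

Group means [40.45, 30.25, 26.00, 33.91], grand mean 32.600
SSB = Σnᵢ(x̄ᵢ−x̄)² = 1242.914; SSW = ΣΣ(x−x̄ᵢ)² = 1175.886
MSB = 1242.914/3 = 414.3045; MSW = 1175.886/41 = 28.6802
F = MSB/MSW = 14.4457
df = (3, 41)
p-value (upper-tail) = 0.00000
At α=0.1: p < α → reject H₀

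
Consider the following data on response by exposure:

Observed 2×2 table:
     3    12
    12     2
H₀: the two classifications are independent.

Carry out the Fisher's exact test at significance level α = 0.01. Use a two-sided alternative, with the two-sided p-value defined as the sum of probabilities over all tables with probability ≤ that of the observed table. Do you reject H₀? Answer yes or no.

reject H₀: yes

Margins: r₁=15, r₂=14, c₁=15, c₂=14, n=29
p_obs = C(15,3)·C(14,12)/C(29,15); sum pmf over tables with pmf ≤ p_obs
p-value (two-sided) = 0.00068
At α=0.01: p < α → reject H₀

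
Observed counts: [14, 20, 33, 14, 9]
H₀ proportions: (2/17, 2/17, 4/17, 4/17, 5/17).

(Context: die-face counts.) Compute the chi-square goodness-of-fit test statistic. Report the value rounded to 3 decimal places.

test statistic = 30.029

n = 90; E_i = n·p_i = [10.59, 10.59, 21.18, 21.18, 26.47]
χ² = (14−10.59)²/10.59 + (20−10.59)²/10.59 + (33−21.18)²/21.18 + (14−21.18)²/21.18 + (9−26.47)²/26.47 = 30.0294
df = 4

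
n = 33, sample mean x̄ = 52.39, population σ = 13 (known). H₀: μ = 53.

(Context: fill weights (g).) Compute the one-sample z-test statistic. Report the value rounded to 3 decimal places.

test statistic = -0.270

SE = σ/√n = 13/√33 = 2.2630
z = (x̄−μ₀)/SE = (52.39−53)/2.2630 = -0.2696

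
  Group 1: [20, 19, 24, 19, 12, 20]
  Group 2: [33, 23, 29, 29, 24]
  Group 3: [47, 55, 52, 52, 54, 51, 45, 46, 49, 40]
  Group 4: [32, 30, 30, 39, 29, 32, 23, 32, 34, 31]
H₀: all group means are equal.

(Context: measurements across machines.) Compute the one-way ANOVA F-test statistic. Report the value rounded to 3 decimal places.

test statistic = 73.115

Group means [19.00, 27.60, 49.10, 31.20], grand mean 34.032
SSB = Σnᵢ(x̄ᵢ−x̄)² = 3913.268; SSW = ΣΣ(x−x̄ᵢ)² = 481.700
MSB = 3913.268/3 = 1304.4226; MSW = 481.700/27 = 17.8407
F = MSB/MSW = 73.1148
df = (3, 27)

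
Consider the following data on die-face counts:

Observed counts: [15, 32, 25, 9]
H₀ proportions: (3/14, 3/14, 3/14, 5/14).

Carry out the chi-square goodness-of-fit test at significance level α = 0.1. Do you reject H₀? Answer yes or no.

n = 81; E_i = n·p_i = [17.36, 17.36, 17.36, 28.93]
χ² = (15−17.36)²/17.36 + (32−17.36)²/17.36 + (25−17.36)²/17.36 + (9−28.93)²/28.93 = 29.7671
df = 3
p-value (upper-tail) = 0.00000
At α=0.1: p < α → reject H₀

reject H₀: yes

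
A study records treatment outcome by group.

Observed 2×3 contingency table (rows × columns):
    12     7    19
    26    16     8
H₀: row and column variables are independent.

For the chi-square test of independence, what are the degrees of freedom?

degrees of freedom = 2

df = (r−1)(c−1) = (2−1)·(3−1) = 2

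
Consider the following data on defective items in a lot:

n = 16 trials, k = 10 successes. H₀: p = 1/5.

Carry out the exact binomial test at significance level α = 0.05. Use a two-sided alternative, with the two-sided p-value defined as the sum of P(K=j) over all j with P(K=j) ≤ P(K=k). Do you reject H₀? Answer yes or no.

Exact binomial: n=16, k=10, p₀=1/5=0.2000
P(X=j) = C(n,j)·p₀^j·(1−p₀)^(n−j); p = Σ P(X=j) over j with P(X=j) ≤ P(X=10)
p-value (two-sided) = 0.00025
At α=0.05: p < α → reject H₀

reject H₀: yes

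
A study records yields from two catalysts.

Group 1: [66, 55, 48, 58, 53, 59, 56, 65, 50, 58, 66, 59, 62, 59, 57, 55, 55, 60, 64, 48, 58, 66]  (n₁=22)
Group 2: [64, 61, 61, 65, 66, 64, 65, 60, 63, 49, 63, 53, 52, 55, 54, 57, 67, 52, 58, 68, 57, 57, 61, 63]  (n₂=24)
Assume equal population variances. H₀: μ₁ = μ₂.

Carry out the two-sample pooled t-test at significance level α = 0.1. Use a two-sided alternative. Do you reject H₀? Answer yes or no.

reject H₀: no

x̄₁=58.045, s₁=5.438, n₁=22
x̄₂=59.792, s₂=5.316, n₂=24
s_p² = [21·5.438² + 23·5.316²]/44 = 28.8844
SE = √(s_p²·(1/22+1/24)) = 1.5863
t = (58.045−59.792)/1.5863 = -1.1008
df = 44
p-value (two-sided) = 0.27697
At α=0.1: p ≥ α → fail to reject H₀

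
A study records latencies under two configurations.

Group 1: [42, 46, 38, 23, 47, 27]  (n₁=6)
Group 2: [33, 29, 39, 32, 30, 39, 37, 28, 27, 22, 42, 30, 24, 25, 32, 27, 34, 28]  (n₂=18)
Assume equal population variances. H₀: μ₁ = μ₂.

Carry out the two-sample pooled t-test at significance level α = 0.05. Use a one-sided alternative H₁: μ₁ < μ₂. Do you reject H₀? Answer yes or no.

reject H₀: no

x̄₁=37.167, s₁=10.028, n₁=6
x̄₂=31.000, s₂=5.541, n₂=18
s_p² = [5·10.028² + 17·5.541²]/22 = 46.5833
SE = √(s_p²·(1/6+1/18)) = 3.2174
t = (37.167−31.000)/3.2174 = 1.9166
df = 22
p-value (one-sided, H₁ less) = 0.96582
At α=0.05: p ≥ α → fail to reject H₀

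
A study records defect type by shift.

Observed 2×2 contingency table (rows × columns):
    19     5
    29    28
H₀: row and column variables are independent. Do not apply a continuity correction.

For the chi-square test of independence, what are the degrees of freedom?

df = (r−1)(c−1) = (2−1)·(2−1) = 1

degrees of freedom = 1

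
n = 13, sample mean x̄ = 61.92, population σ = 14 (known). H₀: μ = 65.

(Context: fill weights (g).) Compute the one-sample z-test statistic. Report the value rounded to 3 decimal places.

SE = σ/√n = 14/√13 = 3.8829
z = (x̄−μ₀)/SE = (61.92−65)/3.8829 = -0.7932

test statistic = -0.793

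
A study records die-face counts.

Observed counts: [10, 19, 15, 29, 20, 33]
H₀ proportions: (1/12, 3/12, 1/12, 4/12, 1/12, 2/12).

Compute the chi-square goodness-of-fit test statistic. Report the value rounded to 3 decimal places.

test statistic = 26.389

n = 126; E_i = n·p_i = [10.50, 31.50, 10.50, 42.00, 10.50, 21.00]
χ² = (10−10.50)²/10.50 + (19−31.50)²/31.50 + (15−10.50)²/10.50 + (29−42.00)²/42.00 + (20−10.50)²/10.50 + (33−21.00)²/21.00 = 26.3889
df = 5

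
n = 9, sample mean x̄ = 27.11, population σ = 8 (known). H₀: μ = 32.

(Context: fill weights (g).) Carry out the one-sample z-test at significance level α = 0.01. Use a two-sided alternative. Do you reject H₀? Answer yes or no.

reject H₀: no

SE = σ/√n = 8/√9 = 2.6667
z = (x̄−μ₀)/SE = (27.11−32)/2.6667 = -1.8338
p-value (two-sided) = 0.06669
At α=0.01: p ≥ α → fail to reject H₀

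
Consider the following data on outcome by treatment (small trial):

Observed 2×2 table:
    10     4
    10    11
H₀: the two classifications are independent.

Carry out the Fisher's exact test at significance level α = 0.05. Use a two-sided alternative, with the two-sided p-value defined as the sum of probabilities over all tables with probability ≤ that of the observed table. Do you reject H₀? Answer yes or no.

reject H₀: no

Margins: r₁=14, r₂=21, c₁=20, c₂=15, n=35
p_obs = C(14,10)·C(21,10)/C(35,20); sum pmf over tables with pmf ≤ p_obs
p-value (two-sided) = 0.29580
At α=0.05: p ≥ α → fail to reject H₀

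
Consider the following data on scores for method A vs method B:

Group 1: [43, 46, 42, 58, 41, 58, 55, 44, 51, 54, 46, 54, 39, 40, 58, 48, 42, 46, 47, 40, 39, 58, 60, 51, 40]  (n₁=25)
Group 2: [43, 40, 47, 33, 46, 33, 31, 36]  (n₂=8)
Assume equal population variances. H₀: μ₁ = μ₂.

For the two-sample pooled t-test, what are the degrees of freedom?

df = n₁ + n₂ − 2 = 25 + 8 − 2 = 31

degrees of freedom = 31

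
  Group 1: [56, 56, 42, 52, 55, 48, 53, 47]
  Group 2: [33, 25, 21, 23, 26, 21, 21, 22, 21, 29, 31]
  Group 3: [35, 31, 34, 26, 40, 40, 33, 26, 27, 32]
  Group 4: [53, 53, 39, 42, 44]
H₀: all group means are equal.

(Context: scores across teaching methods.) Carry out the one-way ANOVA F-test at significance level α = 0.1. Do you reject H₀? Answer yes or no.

Group means [51.12, 24.82, 32.40, 46.20], grand mean 36.382
SSB = Σnᵢ(x̄ᵢ−x̄)² = 3850.318; SSW = ΣΣ(x−x̄ᵢ)² = 775.711
MSB = 3850.318/3 = 1283.4393; MSW = 775.711/30 = 25.8570
F = MSB/MSW = 49.6360
df = (3, 30)
p-value (upper-tail) = 0.00000
At α=0.1: p < α → reject H₀

reject H₀: yes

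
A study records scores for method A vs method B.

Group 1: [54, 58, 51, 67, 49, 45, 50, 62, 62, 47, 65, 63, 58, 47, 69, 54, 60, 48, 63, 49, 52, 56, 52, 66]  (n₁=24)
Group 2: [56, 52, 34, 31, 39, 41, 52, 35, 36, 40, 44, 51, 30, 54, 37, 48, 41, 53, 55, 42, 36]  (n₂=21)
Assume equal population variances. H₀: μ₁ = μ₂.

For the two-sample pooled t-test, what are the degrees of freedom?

df = n₁ + n₂ − 2 = 24 + 21 − 2 = 43

degrees of freedom = 43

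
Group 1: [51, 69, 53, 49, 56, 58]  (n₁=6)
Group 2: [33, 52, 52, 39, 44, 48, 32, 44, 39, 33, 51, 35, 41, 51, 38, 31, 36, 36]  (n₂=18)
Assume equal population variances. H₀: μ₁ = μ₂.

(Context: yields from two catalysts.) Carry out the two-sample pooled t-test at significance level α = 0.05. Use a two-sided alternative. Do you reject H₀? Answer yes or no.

reject H₀: yes

x̄₁=56.000, s₁=7.155, n₁=6
x̄₂=40.833, s₂=7.358, n₂=18
s_p² = [5·7.155² + 17·7.358²]/22 = 53.4773
SE = √(s_p²·(1/6+1/18)) = 3.4473
t = (56.000−40.833)/3.4473 = 4.3996
df = 22
p-value (two-sided) = 0.00023
At α=0.05: p < α → reject H₀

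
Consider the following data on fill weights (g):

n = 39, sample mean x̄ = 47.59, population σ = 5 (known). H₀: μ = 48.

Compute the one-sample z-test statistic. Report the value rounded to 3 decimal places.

SE = σ/√n = 5/√39 = 0.8006
z = (x̄−μ₀)/SE = (47.59−48)/0.8006 = -0.5121

test statistic = -0.512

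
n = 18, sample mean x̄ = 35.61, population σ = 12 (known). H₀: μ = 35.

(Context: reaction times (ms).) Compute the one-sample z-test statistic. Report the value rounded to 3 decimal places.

SE = σ/√n = 12/√18 = 2.8284
z = (x̄−μ₀)/SE = (35.61−35)/2.8284 = 0.2157

test statistic = 0.216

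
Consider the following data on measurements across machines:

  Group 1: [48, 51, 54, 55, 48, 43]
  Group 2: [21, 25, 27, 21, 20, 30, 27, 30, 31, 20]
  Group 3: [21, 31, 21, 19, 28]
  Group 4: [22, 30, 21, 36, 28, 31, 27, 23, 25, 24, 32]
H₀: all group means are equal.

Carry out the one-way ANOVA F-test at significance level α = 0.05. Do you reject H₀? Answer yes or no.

Group means [49.83, 25.20, 24.00, 27.18], grand mean 30.312
SSB = Σnᵢ(x̄ᵢ−x̄)² = 2854.805; SSW = ΣΣ(x−x̄ᵢ)² = 604.070
MSB = 2854.805/3 = 951.6018; MSW = 604.070/28 = 21.5739
F = MSB/MSW = 44.1089
df = (3, 28)
p-value (upper-tail) = 0.00000
At α=0.05: p < α → reject H₀

reject H₀: yes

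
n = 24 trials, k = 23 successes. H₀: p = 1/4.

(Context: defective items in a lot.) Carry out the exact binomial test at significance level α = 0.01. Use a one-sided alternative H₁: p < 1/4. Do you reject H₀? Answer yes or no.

Exact binomial: n=24, k=23, p₀=1/4=0.2500
P(X≤23) from Σ C(n,i)·p₀^i·(1−p₀)^(n−i)
p-value (one-sided, H₁ less) = 1.00000
At α=0.01: p ≥ α → fail to reject H₀

reject H₀: no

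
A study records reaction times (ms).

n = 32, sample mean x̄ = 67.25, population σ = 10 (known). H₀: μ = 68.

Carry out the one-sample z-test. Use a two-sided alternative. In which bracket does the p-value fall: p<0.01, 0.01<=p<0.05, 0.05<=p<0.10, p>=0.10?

p-value bracket: p>=0.10

SE = σ/√n = 10/√32 = 1.7678
z = (x̄−μ₀)/SE = (67.25−68)/1.7678 = -0.4243
p-value (two-sided) = 0.67137
→ bracket: p>=0.10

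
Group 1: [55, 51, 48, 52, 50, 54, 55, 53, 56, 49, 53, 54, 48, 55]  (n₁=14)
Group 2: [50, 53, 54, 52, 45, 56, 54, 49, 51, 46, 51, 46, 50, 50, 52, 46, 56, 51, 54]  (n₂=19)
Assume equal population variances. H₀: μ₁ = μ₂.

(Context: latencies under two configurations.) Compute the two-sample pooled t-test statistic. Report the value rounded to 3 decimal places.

test statistic = 1.388

x̄₁=52.357, s₁=2.735, n₁=14
x̄₂=50.842, s₂=3.338, n₂=19
s_p² = [13·2.735² + 18·3.338²]/31 = 9.6045
SE = √(s_p²·(1/14+1/19)) = 1.0916
t = (52.357−50.842)/1.0916 = 1.3879
df = 31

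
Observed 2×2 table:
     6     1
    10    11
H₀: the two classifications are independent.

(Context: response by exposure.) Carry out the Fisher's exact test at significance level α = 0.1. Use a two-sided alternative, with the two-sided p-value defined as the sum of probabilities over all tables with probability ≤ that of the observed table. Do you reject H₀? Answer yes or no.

reject H₀: no

Margins: r₁=7, r₂=21, c₁=16, c₂=12, n=28
p_obs = C(7,6)·C(21,10)/C(28,16); sum pmf over tables with pmf ≤ p_obs
p-value (two-sided) = 0.18424
At α=0.1: p ≥ α → fail to reject H₀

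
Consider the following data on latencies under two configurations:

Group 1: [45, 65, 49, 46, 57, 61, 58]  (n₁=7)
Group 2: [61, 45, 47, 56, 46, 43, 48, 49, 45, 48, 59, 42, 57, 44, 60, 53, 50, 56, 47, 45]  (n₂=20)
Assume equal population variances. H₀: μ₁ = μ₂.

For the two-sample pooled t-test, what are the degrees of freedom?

degrees of freedom = 25

df = n₁ + n₂ − 2 = 7 + 20 − 2 = 25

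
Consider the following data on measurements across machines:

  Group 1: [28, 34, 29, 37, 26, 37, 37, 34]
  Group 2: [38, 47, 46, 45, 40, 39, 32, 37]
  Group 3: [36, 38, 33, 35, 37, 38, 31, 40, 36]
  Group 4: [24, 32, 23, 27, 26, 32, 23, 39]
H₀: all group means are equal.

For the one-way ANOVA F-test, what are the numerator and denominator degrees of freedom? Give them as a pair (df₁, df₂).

k = 4 groups, N = 33 total
df = (k−1, N−k) = (4−1, 33−4) = (3, 29)

degrees of freedom = [3, 29]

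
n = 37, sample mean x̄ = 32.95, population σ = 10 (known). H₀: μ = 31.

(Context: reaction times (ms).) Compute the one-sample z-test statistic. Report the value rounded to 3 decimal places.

test statistic = 1.186

SE = σ/√n = 10/√37 = 1.6440
z = (x̄−μ₀)/SE = (32.95−31)/1.6440 = 1.1861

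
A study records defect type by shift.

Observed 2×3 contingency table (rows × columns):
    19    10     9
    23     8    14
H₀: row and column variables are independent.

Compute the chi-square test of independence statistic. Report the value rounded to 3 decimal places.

test statistic = 1.108

Row totals [38, 45], col totals [42, 18, 23], n=83
χ² = (19−19.23)²/19.23 + (10−8.24)²/8.24 + (9−10.53)²/10.53 + (23−22.77)²/22.77 + (8−9.76)²/9.76 + (14−12.47)²/12.47 = 1.1076
df = 2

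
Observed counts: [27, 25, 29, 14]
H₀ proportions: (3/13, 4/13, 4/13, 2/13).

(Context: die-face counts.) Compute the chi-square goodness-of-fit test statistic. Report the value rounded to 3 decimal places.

n = 95; E_i = n·p_i = [21.92, 29.23, 29.23, 14.62]
χ² = (27−21.92)²/21.92 + (25−29.23)²/29.23 + (29−29.23)²/29.23 + (14−14.62)²/14.62 = 1.8158
df = 3

test statistic = 1.816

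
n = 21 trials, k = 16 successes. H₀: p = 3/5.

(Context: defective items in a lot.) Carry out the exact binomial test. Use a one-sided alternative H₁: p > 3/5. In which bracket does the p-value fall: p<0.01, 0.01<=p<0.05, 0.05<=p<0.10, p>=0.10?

p-value bracket: 0.05<=p<0.10

Exact binomial: n=21, k=16, p₀=3/5=0.6000
P(X≥16) from Σ C(n,i)·p₀^i·(1−p₀)^(n−i)
p-value (one-sided, H₁ greater) = 0.09574
→ bracket: 0.05<=p<0.10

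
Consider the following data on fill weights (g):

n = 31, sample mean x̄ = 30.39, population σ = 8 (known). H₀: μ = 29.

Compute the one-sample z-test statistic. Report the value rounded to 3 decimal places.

test statistic = 0.967

SE = σ/√n = 8/√31 = 1.4368
z = (x̄−μ₀)/SE = (30.39−29)/1.4368 = 0.9674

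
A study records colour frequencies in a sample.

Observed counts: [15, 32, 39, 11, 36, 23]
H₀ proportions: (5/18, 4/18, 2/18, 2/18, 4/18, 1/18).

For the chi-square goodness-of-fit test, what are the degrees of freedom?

df = k − 1 = 6 − 1 = 5

degrees of freedom = 5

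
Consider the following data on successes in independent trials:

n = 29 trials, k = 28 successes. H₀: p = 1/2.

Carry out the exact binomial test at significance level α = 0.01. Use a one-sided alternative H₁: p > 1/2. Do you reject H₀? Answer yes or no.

Exact binomial: n=29, k=28, p₀=1/2=0.5000
P(X≥28) from Σ C(n,i)·p₀^i·(1−p₀)^(n−i)
p-value (one-sided, H₁ greater) = 0.00000
At α=0.01: p < α → reject H₀

reject H₀: yes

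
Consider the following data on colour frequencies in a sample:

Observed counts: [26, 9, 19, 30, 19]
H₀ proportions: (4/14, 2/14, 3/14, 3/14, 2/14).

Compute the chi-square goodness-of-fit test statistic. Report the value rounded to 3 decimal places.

test statistic = 7.142

n = 103; E_i = n·p_i = [29.43, 14.71, 22.07, 22.07, 14.71]
χ² = (26−29.43)²/29.43 + (9−14.71)²/14.71 + (19−22.07)²/22.07 + (30−22.07)²/22.07 + (19−14.71)²/14.71 = 7.1424
df = 4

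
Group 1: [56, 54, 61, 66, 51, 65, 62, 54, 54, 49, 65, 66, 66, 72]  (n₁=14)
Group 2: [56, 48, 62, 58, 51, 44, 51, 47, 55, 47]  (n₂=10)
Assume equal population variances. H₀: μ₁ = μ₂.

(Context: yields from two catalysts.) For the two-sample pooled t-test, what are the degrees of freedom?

degrees of freedom = 22

df = n₁ + n₂ − 2 = 14 + 10 − 2 = 22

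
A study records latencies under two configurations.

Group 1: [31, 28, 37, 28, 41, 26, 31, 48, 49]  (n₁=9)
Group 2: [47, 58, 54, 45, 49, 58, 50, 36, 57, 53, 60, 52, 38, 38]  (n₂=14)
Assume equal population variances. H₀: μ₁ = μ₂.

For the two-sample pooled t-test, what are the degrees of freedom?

degrees of freedom = 21

df = n₁ + n₂ − 2 = 9 + 14 − 2 = 21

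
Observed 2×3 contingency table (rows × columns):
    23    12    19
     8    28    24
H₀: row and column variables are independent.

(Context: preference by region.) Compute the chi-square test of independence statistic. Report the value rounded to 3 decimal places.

Row totals [54, 60], col totals [31, 40, 43], n=114
χ² = (23−14.68)²/14.68 + (12−18.95)²/18.95 + (19−20.37)²/20.37 + (8−16.32)²/16.32 + (28−21.05)²/21.05 + (24−22.63)²/22.63 = 13.9623
df = 2

test statistic = 13.962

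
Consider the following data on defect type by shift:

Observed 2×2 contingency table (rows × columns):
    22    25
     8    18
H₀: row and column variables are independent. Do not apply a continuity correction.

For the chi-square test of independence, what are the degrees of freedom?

degrees of freedom = 1

df = (r−1)(c−1) = (2−1)·(2−1) = 1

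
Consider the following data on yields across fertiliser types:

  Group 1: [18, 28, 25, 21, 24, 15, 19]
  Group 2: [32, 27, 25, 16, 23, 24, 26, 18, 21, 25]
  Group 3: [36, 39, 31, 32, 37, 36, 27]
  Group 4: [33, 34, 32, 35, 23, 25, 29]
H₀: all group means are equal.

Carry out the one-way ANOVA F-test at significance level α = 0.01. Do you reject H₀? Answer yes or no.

Group means [21.43, 23.70, 34.00, 30.14], grand mean 26.968
SSB = Σnᵢ(x̄ᵢ−x̄)² = 738.296; SSW = ΣΣ(x−x̄ᵢ)² = 542.671
MSB = 738.296/3 = 246.0988; MSW = 542.671/27 = 20.0989
F = MSB/MSW = 12.2444
df = (3, 27)
p-value (upper-tail) = 0.00003
At α=0.01: p < α → reject H₀

reject H₀: yes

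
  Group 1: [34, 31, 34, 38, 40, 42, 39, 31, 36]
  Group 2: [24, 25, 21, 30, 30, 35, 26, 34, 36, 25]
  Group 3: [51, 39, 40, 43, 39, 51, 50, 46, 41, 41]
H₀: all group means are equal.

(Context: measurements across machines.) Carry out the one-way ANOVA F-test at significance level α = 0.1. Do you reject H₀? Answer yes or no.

Group means [36.11, 28.60, 44.10], grand mean 36.276
SSB = Σnᵢ(x̄ᵢ−x̄)² = 1201.604; SSW = ΣΣ(x−x̄ᵢ)² = 586.189
MSB = 1201.604/2 = 600.8021; MSW = 586.189/26 = 22.5457
F = MSB/MSW = 26.6482
df = (2, 26)
p-value (upper-tail) = 0.00000
At α=0.1: p < α → reject H₀

reject H₀: yes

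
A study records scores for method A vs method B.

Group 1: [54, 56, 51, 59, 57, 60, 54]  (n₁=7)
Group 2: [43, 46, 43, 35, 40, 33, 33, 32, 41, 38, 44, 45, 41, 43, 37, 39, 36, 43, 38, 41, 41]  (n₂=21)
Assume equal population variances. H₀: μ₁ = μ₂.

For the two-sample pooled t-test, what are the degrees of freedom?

degrees of freedom = 26

df = n₁ + n₂ − 2 = 7 + 21 − 2 = 26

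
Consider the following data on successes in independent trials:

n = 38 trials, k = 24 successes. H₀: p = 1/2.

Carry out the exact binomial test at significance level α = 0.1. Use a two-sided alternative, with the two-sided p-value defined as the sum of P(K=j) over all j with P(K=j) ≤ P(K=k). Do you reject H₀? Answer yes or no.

Exact binomial: n=38, k=24, p₀=1/2=0.5000
P(X=j) = C(n,j)·p₀^j·(1−p₀)^(n−j); p = Σ P(X=j) over j with P(X=j) ≤ P(X=24)
p-value (two-sided) = 0.14331
At α=0.1: p ≥ α → fail to reject H₀

reject H₀: no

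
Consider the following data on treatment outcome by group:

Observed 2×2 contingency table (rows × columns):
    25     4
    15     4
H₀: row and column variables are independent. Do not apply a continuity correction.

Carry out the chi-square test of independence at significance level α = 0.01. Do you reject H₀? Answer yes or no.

Row totals [29, 19], col totals [40, 8], n=48
χ² = (25−24.17)²/24.17 + (4−4.83)²/4.83 + (15−15.83)²/15.83 + (4−3.17)²/3.17 = 0.4356
df = 1
p-value (upper-tail) = 0.50927
At α=0.01: p ≥ α → fail to reject H₀

reject H₀: no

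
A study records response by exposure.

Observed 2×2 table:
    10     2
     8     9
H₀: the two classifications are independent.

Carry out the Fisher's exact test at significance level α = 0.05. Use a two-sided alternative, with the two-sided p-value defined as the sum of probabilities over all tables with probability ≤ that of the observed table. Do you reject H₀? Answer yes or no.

Margins: r₁=12, r₂=17, c₁=18, c₂=11, n=29
p_obs = C(12,10)·C(17,8)/C(29,18); sum pmf over tables with pmf ≤ p_obs
p-value (two-sided) = 0.06411
At α=0.05: p ≥ α → fail to reject H₀

reject H₀: no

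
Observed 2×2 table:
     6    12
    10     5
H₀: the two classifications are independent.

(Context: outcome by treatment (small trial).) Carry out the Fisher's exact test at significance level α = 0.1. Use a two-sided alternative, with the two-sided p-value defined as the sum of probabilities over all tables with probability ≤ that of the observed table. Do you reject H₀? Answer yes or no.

reject H₀: yes

Margins: r₁=18, r₂=15, c₁=16, c₂=17, n=33
p_obs = C(18,6)·C(15,10)/C(33,16); sum pmf over tables with pmf ≤ p_obs
p-value (two-sided) = 0.08441
At α=0.1: p < α → reject H₀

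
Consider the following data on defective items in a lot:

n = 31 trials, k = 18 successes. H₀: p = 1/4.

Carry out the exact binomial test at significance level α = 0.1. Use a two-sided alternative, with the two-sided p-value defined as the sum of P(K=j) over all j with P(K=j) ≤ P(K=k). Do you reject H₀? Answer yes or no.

Exact binomial: n=31, k=18, p₀=1/4=0.2500
P(X=j) = C(n,j)·p₀^j·(1−p₀)^(n−j); p = Σ P(X=j) over j with P(X=j) ≤ P(X=18)
p-value (two-sided) = 0.00009
At α=0.1: p < α → reject H₀

reject H₀: yes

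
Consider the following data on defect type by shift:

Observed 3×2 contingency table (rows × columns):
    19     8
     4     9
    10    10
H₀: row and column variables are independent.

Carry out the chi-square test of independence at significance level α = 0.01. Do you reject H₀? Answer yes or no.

Row totals [27, 13, 20], col totals [33, 27], n=60
χ² = (19−14.85)²/14.85 + (8−12.15)²/12.15 + (4−7.15)²/7.15 + (9−5.85)²/5.85 + (10−11.00)²/11.00 + (10−9.00)²/9.00 = 5.8632
df = 2
p-value (upper-tail) = 0.05331
At α=0.01: p ≥ α → fail to reject H₀

reject H₀: no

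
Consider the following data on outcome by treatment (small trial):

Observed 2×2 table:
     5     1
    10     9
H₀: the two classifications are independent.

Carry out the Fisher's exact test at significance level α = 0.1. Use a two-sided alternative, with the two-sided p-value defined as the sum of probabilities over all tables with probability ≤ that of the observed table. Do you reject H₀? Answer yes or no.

Margins: r₁=6, r₂=19, c₁=15, c₂=10, n=25
p_obs = C(6,5)·C(19,10)/C(25,15); sum pmf over tables with pmf ≤ p_obs
p-value (two-sided) = 0.34486
At α=0.1: p ≥ α → fail to reject H₀

reject H₀: no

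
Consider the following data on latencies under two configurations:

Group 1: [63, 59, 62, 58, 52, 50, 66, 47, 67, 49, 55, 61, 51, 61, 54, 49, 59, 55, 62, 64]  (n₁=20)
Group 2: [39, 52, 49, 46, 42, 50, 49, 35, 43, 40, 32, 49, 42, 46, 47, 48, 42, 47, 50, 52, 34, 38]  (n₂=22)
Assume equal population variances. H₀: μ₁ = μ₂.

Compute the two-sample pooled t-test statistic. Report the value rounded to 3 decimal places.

test statistic = 7.017

x̄₁=57.200, s₁=6.118, n₁=20
x̄₂=44.182, s₂=5.901, n₂=22
s_p² = [19·6.118² + 21·5.901²]/40 = 36.0618
SE = √(s_p²·(1/20+1/22)) = 1.8553
t = (57.200−44.182)/1.8553 = 7.0166
df = 40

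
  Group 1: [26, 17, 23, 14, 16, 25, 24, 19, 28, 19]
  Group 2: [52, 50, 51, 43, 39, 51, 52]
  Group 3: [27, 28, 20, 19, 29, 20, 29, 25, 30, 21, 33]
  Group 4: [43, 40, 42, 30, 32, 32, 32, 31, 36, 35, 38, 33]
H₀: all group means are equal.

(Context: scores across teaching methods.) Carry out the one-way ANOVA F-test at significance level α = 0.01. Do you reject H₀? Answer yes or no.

reject H₀: yes

Group means [21.10, 48.29, 25.55, 35.33], grand mean 31.350
SSB = Σnᵢ(x̄ᵢ−x̄)² = 3619.377; SSW = ΣΣ(x−x̄ᵢ)² = 811.723
MSB = 3619.377/3 = 1206.4592; MSW = 811.723/36 = 22.5478
F = MSB/MSW = 53.5066
df = (3, 36)
p-value (upper-tail) = 0.00000
At α=0.01: p < α → reject H₀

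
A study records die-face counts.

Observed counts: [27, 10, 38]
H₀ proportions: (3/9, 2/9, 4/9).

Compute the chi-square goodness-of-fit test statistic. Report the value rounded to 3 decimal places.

test statistic = 3.480

n = 75; E_i = n·p_i = [25.00, 16.67, 33.33]
χ² = (27−25.00)²/25.00 + (10−16.67)²/16.67 + (38−33.33)²/33.33 = 3.4800
df = 2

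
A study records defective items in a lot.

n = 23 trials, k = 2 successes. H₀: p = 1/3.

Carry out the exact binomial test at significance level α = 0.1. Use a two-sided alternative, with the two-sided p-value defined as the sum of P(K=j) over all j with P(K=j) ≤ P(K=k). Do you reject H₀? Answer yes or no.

Exact binomial: n=23, k=2, p₀=1/3=0.3333
P(X=j) = C(n,j)·p₀^j·(1−p₀)^(n−j); p = Σ P(X=j) over j with P(X=j) ≤ P(X=2)
p-value (two-sided) = 0.01294
At α=0.1: p < α → reject H₀

reject H₀: yes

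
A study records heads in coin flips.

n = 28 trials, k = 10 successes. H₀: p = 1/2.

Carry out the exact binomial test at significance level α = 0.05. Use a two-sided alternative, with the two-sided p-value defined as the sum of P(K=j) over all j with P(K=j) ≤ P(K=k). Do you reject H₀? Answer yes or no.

Exact binomial: n=28, k=10, p₀=1/2=0.5000
P(X=j) = C(n,j)·p₀^j·(1−p₀)^(n−j); p = Σ P(X=j) over j with P(X=j) ≤ P(X=10)
p-value (two-sided) = 0.18493
At α=0.05: p ≥ α → fail to reject H₀

reject H₀: no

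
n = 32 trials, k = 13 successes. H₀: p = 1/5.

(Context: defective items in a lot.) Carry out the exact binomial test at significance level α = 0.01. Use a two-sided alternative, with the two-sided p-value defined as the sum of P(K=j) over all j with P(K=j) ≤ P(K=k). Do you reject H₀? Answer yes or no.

reject H₀: yes

Exact binomial: n=32, k=13, p₀=1/5=0.2000
P(X=j) = C(n,j)·p₀^j·(1−p₀)^(n−j); p = Σ P(X=j) over j with P(X=j) ≤ P(X=13)
p-value (two-sided) = 0.00685
At α=0.01: p < α → reject H₀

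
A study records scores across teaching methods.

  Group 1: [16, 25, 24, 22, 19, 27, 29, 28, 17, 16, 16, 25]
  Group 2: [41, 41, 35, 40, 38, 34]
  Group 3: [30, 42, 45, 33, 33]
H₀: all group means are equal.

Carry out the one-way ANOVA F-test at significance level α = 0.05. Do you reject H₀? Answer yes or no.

reject H₀: yes

Group means [22.00, 38.17, 36.60], grand mean 29.391
SSB = Σnᵢ(x̄ᵢ−x̄)² = 1377.445; SSW = ΣΣ(x−x̄ᵢ)² = 490.033
MSB = 1377.445/2 = 688.7225; MSW = 490.033/20 = 24.5017
F = MSB/MSW = 28.1092
df = (2, 20)
p-value (upper-tail) = 0.00000
At α=0.05: p < α → reject H₀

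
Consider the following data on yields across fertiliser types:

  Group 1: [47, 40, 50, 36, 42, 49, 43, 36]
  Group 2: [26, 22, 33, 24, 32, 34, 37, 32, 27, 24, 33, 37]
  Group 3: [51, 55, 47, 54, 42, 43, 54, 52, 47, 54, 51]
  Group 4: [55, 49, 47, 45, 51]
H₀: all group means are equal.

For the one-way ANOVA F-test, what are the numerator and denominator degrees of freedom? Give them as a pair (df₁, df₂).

degrees of freedom = [3, 32]

k = 4 groups, N = 36 total
df = (k−1, N−k) = (4−1, 36−4) = (3, 32)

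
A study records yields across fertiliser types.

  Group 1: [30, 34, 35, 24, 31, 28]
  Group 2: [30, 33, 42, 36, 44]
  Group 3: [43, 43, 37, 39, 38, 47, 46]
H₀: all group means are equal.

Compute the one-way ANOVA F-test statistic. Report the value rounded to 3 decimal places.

test statistic = 10.260

Group means [30.33, 37.00, 41.86], grand mean 36.667
SSB = Σnᵢ(x̄ᵢ−x̄)² = 429.810; SSW = ΣΣ(x−x̄ᵢ)² = 314.190
MSB = 429.810/2 = 214.9048; MSW = 314.190/15 = 20.9460
F = MSB/MSW = 10.2599
df = (2, 15)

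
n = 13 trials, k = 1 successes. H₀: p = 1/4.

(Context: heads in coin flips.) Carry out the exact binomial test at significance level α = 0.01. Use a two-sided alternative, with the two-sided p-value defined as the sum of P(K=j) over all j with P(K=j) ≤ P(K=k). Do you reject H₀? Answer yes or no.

Exact binomial: n=13, k=1, p₀=1/4=0.2500
P(X=j) = C(n,j)·p₀^j·(1−p₀)^(n−j); p = Σ P(X=j) over j with P(X=j) ≤ P(X=1)
p-value (two-sided) = 0.20692
At α=0.01: p ≥ α → fail to reject H₀

reject H₀: no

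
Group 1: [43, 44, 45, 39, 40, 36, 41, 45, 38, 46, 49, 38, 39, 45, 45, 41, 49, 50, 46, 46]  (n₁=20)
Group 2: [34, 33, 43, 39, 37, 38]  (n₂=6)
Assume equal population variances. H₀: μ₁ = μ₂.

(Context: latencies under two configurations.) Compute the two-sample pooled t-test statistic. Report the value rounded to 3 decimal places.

test statistic = 3.207

x̄₁=43.250, s₁=4.051, n₁=20
x̄₂=37.333, s₂=3.615, n₂=6
s_p² = [19·4.051² + 5·3.615²]/24 = 15.7118
SE = √(s_p²·(1/20+1/6)) = 1.8451
t = (43.250−37.333)/1.8451 = 3.2068
df = 24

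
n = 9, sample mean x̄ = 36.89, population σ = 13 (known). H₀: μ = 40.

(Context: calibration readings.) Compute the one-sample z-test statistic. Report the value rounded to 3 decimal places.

SE = σ/√n = 13/√9 = 4.3333
z = (x̄−μ₀)/SE = (36.89−40)/4.3333 = -0.7177

test statistic = -0.718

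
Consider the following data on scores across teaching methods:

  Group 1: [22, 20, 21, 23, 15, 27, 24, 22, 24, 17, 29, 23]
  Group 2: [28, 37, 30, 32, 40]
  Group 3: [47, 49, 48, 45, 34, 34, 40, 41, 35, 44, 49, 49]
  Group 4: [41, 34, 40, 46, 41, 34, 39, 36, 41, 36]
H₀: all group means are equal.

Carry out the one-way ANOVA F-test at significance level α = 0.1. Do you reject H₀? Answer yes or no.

reject H₀: yes

Group means [22.25, 33.40, 42.92, 38.80], grand mean 34.282
SSB = Σnᵢ(x̄ᵢ−x̄)² = 2839.931; SSW = ΣΣ(x−x̄ᵢ)² = 783.967
MSB = 2839.931/3 = 946.6436; MSW = 783.967/35 = 22.3990
F = MSB/MSW = 42.2627
df = (3, 35)
p-value (upper-tail) = 0.00000
At α=0.1: p < α → reject H₀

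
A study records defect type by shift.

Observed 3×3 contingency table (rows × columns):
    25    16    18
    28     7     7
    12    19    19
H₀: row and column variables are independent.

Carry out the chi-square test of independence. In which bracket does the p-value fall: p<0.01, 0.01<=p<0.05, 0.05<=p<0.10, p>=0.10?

p-value bracket: p<0.01

Row totals [59, 42, 50], col totals [65, 42, 44], n=151
χ² = (25−25.40)²/25.40 + (16−16.41)²/16.41 + (18−17.19)²/17.19 + (28−18.08)²/18.08 + (7−11.68)²/11.68 + (7−12.24)²/12.24 + (12−21.52)²/21.52 + (19−13.91)²/13.91 + (19−14.57)²/14.57 = 17.0426
df = 4
p-value (upper-tail) = 0.00190
→ bracket: p<0.01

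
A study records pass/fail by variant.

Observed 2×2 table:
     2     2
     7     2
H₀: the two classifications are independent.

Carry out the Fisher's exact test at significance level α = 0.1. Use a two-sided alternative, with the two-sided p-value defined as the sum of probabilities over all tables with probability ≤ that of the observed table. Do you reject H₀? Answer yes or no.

reject H₀: no

Margins: r₁=4, r₂=9, c₁=9, c₂=4, n=13
p_obs = C(4,2)·C(9,7)/C(13,9); sum pmf over tables with pmf ≤ p_obs
p-value (two-sided) = 0.53007
At α=0.1: p ≥ α → fail to reject H₀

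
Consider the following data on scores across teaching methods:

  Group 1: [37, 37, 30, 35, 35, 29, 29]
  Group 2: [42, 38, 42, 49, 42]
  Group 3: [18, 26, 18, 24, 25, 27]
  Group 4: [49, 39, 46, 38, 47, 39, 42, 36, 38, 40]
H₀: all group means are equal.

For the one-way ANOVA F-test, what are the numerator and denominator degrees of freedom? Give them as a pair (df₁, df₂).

degrees of freedom = [3, 24]

k = 4 groups, N = 28 total
df = (k−1, N−k) = (4−1, 28−4) = (3, 24)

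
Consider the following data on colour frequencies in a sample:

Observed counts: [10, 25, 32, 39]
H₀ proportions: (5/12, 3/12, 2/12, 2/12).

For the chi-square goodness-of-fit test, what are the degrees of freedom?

df = k − 1 = 4 − 1 = 3

degrees of freedom = 3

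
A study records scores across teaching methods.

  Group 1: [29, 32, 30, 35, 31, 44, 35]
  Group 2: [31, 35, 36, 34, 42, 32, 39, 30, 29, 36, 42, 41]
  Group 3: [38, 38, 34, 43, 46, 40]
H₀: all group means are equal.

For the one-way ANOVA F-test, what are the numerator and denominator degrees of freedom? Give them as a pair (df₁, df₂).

k = 3 groups, N = 25 total
df = (k−1, N−k) = (3−1, 25−3) = (2, 22)

degrees of freedom = [2, 22]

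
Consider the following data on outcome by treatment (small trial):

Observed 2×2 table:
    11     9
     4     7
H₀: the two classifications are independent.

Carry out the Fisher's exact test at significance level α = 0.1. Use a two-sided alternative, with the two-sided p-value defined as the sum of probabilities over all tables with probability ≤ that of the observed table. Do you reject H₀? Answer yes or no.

reject H₀: no

Margins: r₁=20, r₂=11, c₁=15, c₂=16, n=31
p_obs = C(20,11)·C(11,4)/C(31,15); sum pmf over tables with pmf ≤ p_obs
p-value (two-sided) = 0.45779
At α=0.1: p ≥ α → fail to reject H₀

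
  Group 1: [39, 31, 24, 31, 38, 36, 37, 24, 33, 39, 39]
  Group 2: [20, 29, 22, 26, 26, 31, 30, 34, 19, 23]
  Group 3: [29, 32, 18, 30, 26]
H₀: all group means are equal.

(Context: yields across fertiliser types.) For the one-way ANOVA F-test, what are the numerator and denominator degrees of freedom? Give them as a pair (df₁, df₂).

k = 3 groups, N = 26 total
df = (k−1, N−k) = (3−1, 26−3) = (2, 23)

degrees of freedom = [2, 23]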